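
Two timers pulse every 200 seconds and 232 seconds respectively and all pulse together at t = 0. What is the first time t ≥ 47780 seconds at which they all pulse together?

Joint pulses occur at multiples of LCM(200, 232).
200 = 2^3 × 5^2
232 = 2^3 × 29
LCM(200, 232) = 2^3 × 5^2 × 29 = 5800.
Smallest multiple of 5800 that is ≥ 47780: ⌈47780/5800⌉ × 5800 = 9 × 5800 = 52200.

52200 seconds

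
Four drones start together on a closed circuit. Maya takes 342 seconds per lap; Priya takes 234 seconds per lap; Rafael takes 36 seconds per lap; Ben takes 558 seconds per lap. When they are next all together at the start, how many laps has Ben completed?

All finish a whole number of cycles simultaneously at t = LCM of the periods.
342 = 2 × 3^2 × 19
234 = 2 × 3^2 × 13
36 = 2^2 × 3^2
558 = 2 × 3^2 × 31
LCM(342, 234, 36, 558) = 2^2 × 3^2 × 13 × 19 × 31 = 275652.
Laps for period 558: 275652 / 558 = 494.

494 laps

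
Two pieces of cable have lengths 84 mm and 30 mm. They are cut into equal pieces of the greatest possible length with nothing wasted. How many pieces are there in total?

19

Piece length = gcd(84, 30).
84 = 2^2 × 3 × 7
30 = 2 × 3 × 5
gcd(84, 30) = 2 × 3 = 6.
Total pieces = 84/6 + 30/6 = 14 + 5 = 19.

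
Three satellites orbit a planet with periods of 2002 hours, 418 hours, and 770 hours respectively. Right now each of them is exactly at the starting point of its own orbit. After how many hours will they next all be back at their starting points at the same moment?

190190 hours

They coincide at every common multiple of the periods; the first is the LCM.
2002 = 2 × 7 × 11 × 13
418 = 2 × 11 × 19
770 = 2 × 5 × 7 × 11
LCM(2002, 418, 770) = 2 × 5 × 7 × 11 × 13 × 19 = 190190.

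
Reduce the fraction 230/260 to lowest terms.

230 = 2 × 5 × 23
260 = 2^2 × 5 × 13
gcd(230, 260) = 2 × 5 = 10.
Divide numerator and denominator by 10: 230/260 = 23/26.

23/26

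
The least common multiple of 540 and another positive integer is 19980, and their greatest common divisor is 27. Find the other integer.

999

gcd × lcm = product of the two integers, so the other integer is (27 × 19980) / 540 = 999.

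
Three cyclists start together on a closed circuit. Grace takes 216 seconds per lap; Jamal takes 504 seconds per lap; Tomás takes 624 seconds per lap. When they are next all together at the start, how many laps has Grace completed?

All finish a whole number of cycles simultaneously at t = LCM of the periods.
216 = 2^3 × 3^3
504 = 2^3 × 3^2 × 7
624 = 2^4 × 3 × 13
LCM(216, 504, 624) = 2^4 × 3^3 × 7 × 13 = 39312.
Laps for period 216: 39312 / 216 = 182.

182 laps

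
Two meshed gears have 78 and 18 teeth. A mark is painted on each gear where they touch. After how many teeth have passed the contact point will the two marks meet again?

234 teeth

They coincide at every common multiple of the periods; the first is the LCM.
78 = 2 × 3 × 13
18 = 2 × 3^2
LCM(78, 18) = 2 × 3^2 × 13 = 234.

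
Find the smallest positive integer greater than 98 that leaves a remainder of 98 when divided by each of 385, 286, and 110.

N − 98 must be a common multiple of 385, 286, and 110.
385 = 5 × 7 × 11
286 = 2 × 11 × 13
110 = 2 × 5 × 11
LCM(385, 286, 110) = 2 × 5 × 7 × 11 × 13 = 10010.
Smallest N > 98 is LCM + 98 = 10010 + 98 = 10108.

10108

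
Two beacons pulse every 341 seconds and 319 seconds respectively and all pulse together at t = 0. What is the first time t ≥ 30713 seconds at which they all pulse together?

39556 seconds

Joint pulses occur at multiples of LCM(341, 319).
341 = 11 × 31
319 = 11 × 29
LCM(341, 319) = 11 × 29 × 31 = 9889.
Smallest multiple of 9889 that is ≥ 30713: ⌈30713/9889⌉ × 9889 = 4 × 9889 = 39556.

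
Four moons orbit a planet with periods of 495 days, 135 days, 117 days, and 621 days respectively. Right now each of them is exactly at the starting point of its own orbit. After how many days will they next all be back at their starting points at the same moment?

444015 days

The first simultaneous occurrence is after LCM of the individual periods.
495 = 3^2 × 5 × 11
135 = 3^3 × 5
117 = 3^2 × 13
621 = 3^3 × 23
LCM(495, 135, 117, 621) = 3^3 × 5 × 11 × 13 × 23 = 444015.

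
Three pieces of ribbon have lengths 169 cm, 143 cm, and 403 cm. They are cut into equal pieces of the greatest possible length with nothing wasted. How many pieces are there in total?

Piece length = gcd(169, 143, 403).
169 = 13^2
143 = 11 × 13
403 = 13 × 31
gcd(169, 143, 403) = 13.
Total pieces = 169/13 + 143/13 + 403/13 = 13 + 11 + 31 = 55.

55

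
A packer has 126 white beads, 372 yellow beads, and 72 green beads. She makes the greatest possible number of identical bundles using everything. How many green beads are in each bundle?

12

Number of bundles = gcd(126, 372, 72).
126 = 2 × 3^2 × 7
372 = 2^2 × 3 × 31
72 = 2^3 × 3^2
gcd(126, 372, 72) = 2 × 3 = 6.
green beads per bundle = 72 / 6 = 12.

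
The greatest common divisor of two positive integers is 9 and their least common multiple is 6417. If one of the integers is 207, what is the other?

For two integers, gcd × lcm = product, so the other is (9 × 6417) / 207 = 57753 / 207 = 279.

279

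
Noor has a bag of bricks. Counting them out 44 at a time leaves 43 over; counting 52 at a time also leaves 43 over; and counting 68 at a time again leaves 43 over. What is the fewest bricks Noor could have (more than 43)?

9767

N − 43 must be a common multiple of 44, 52, and 68.
44 = 2^2 × 11
52 = 2^2 × 13
68 = 2^2 × 17
LCM(44, 52, 68) = 2^2 × 11 × 13 × 17 = 9724.
Smallest N > 43 is LCM + 43 = 9724 + 43 = 9767.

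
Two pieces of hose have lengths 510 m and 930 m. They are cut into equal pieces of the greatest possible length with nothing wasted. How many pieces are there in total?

Piece length = gcd(510, 930).
510 = 2 × 3 × 5 × 17
930 = 2 × 3 × 5 × 31
gcd(510, 930) = 2 × 3 × 5 = 30.
Total pieces = 510/30 + 930/30 = 17 + 31 = 48.

48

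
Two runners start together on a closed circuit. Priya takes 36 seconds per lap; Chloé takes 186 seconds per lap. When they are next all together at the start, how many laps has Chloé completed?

They are all back at their starting positions together after one LCM of the periods.
36 = 2^2 × 3^2
186 = 2 × 3 × 31
LCM(36, 186) = 2^2 × 3^2 × 31 = 1116.
Laps for period 186: 1116 / 186 = 6.

6 laps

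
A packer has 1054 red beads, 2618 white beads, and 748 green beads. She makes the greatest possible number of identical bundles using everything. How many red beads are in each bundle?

Number of bundles = gcd(1054, 2618, 748).
1054 = 2 × 17 × 31
2618 = 2 × 7 × 11 × 17
748 = 2^2 × 11 × 17
gcd(1054, 2618, 748) = 2 × 17 = 34.
red beads per bundle = 1054 / 34 = 31.

31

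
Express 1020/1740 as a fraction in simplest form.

17/29

1020 = 2^2 × 3 × 5 × 17
1740 = 2^2 × 3 × 5 × 29
gcd(1020, 1740) = 2^2 × 3 × 5 = 60.
Divide numerator and denominator by 60: 1020/1740 = 17/29.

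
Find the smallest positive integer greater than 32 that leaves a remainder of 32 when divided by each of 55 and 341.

1737

N − 32 must be a common multiple of 55 and 341.
55 = 5 × 11
341 = 11 × 31
LCM(55, 341) = 5 × 11 × 31 = 1705.
Smallest N > 32 is LCM + 32 = 1705 + 32 = 1737.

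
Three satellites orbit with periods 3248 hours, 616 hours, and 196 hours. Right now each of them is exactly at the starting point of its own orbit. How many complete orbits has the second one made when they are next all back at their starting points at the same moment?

The first common completion time is the LCM of the periods.
3248 = 2^4 × 7 × 29
616 = 2^3 × 7 × 11
196 = 2^2 × 7^2
LCM(3248, 616, 196) = 2^4 × 7^2 × 11 × 29 = 250096.
Orbits for period 616: 250096 / 616 = 406.

406 orbits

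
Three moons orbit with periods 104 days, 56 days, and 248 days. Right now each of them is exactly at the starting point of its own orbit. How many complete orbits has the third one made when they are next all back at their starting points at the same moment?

All finish a whole number of cycles simultaneously at t = LCM of the periods.
104 = 2^3 × 13
56 = 2^3 × 7
248 = 2^3 × 31
LCM(104, 56, 248) = 2^3 × 7 × 13 × 31 = 22568.
Orbits for period 248: 22568 / 248 = 91.

91 orbits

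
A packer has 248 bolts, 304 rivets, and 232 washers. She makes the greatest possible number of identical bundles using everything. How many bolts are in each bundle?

31

Number of bundles = gcd(248, 304, 232).
248 = 2^3 × 31
304 = 2^4 × 19
232 = 2^3 × 29
gcd(248, 304, 232) = 2^3 = 8.
bolts per bundle = 248 / 8 = 31.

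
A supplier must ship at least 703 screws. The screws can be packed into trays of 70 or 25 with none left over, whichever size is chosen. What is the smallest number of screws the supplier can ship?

1050

The number of screws must be a common multiple of 70 and 25, so a multiple of their LCM.
70 = 2 × 5 × 7
25 = 5^2
LCM(70, 25) = 2 × 5^2 × 7 = 350.
Smallest multiple of 350 that is ≥ 703: ⌈703/350⌉ × 350 = 3 × 350 = 1050.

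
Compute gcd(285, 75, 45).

285 = 3 × 5 × 19
75 = 3 × 5^2
45 = 3^2 × 5
gcd(285, 75, 45) = 3 × 5 = 15.

15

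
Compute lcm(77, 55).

77 = 7 × 11
55 = 5 × 11
LCM(77, 55) = 5 × 7 × 11 = 385.

385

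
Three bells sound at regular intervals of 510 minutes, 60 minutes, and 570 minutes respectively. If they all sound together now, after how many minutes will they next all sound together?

19380 minutes

The first simultaneous occurrence is after LCM of the individual periods.
510 = 2 × 3 × 5 × 17
60 = 2^2 × 3 × 5
570 = 2 × 3 × 5 × 19
LCM(510, 60, 570) = 2^2 × 3 × 5 × 17 × 19 = 19380.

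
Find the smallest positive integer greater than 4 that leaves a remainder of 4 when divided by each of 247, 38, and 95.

2474

N − 4 must be a common multiple of 247, 38, and 95.
247 = 13 × 19
38 = 2 × 19
95 = 5 × 19
LCM(247, 38, 95) = 2 × 5 × 13 × 19 = 2470.
Smallest N > 4 is LCM + 4 = 2470 + 4 = 2474.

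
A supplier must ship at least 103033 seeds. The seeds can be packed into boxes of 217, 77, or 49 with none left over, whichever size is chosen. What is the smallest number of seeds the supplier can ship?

The number of seeds must be a common multiple of 217, 77, and 49, so a multiple of their LCM.
217 = 7 × 31
77 = 7 × 11
49 = 7^2
LCM(217, 77, 49) = 7^2 × 11 × 31 = 16709.
Smallest multiple of 16709 that is ≥ 103033: ⌈103033/16709⌉ × 16709 = 7 × 16709 = 116963.

116963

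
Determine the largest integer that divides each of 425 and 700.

25

425 = 5^2 × 17
700 = 2^2 × 5^2 × 7
gcd(425, 700) = 5^2 = 25.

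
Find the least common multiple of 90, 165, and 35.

90 = 2 × 3^2 × 5
165 = 3 × 5 × 11
35 = 5 × 7
LCM(90, 165, 35) = 2 × 3^2 × 5 × 7 × 11 = 6930.

6930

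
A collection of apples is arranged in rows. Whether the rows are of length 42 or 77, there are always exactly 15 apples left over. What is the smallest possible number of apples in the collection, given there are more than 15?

477

N − 15 must be a common multiple of 42 and 77.
42 = 2 × 3 × 7
77 = 7 × 11
LCM(42, 77) = 2 × 3 × 7 × 11 = 462.
Smallest N > 15 is LCM + 15 = 462 + 15 = 477.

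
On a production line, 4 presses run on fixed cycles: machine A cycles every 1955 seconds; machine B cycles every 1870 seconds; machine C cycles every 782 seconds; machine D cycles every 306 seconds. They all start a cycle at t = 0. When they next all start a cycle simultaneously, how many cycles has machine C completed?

495 cycles

The first common completion time is the LCM of the periods.
1955 = 5 × 17 × 23
1870 = 2 × 5 × 11 × 17
782 = 2 × 17 × 23
306 = 2 × 3^2 × 17
LCM(1955, 1870, 782, 306) = 2 × 3^2 × 5 × 11 × 17 × 23 = 387090.
Cycles for period 782: 387090 / 782 = 495.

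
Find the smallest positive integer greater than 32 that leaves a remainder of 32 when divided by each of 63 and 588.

1796

N − 32 must be a common multiple of 63 and 588.
63 = 3^2 × 7
588 = 2^2 × 3 × 7^2
LCM(63, 588) = 2^2 × 3^2 × 7^2 = 1764.
Smallest N > 32 is LCM + 32 = 1764 + 32 = 1796.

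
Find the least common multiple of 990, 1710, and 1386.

990 = 2 × 3^2 × 5 × 11
1710 = 2 × 3^2 × 5 × 19
1386 = 2 × 3^2 × 7 × 11
LCM(990, 1710, 1386) = 2 × 3^2 × 5 × 7 × 11 × 19 = 131670.

131670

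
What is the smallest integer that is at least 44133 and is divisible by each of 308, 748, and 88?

52360

The integer must be a common multiple of 308, 748, and 88, so a multiple of their LCM.
308 = 2^2 × 7 × 11
748 = 2^2 × 11 × 17
88 = 2^3 × 11
LCM(308, 748, 88) = 2^3 × 7 × 11 × 17 = 10472.
Smallest multiple of 10472 that is ≥ 44133: ⌈44133/10472⌉ × 10472 = 5 × 10472 = 52360.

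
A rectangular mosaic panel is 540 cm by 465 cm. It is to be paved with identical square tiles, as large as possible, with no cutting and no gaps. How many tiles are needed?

Tile side = gcd(540, 465).
540 = 2^2 × 3^3 × 5
465 = 3 × 5 × 31
gcd(540, 465) = 3 × 5 = 15.
Tiles: (540/15) × (465/15) = 36 × 31 = 1116.

1116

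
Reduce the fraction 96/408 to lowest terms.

4/17

96 = 2^5 × 3
408 = 2^3 × 3 × 17
gcd(96, 408) = 2^3 × 3 = 24.
Divide numerator and denominator by 24: 96/408 = 4/17.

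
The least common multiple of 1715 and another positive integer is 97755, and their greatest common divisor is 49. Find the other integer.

gcd × lcm = product of the two integers, so the other integer is (49 × 97755) / 1715 = 2793.

2793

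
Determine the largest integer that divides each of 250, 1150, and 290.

10

250 = 2 × 5^3
1150 = 2 × 5^2 × 23
290 = 2 × 5 × 29
gcd(250, 1150, 290) = 2 × 5 = 10.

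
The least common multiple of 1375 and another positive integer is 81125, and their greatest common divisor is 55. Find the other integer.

3245

gcd × lcm = product of the two integers, so the other integer is (55 × 81125) / 1375 = 3245.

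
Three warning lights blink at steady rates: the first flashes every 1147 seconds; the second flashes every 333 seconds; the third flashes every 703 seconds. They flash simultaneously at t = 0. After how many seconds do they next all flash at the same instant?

They coincide at every common multiple of the periods; the first is the LCM.
1147 = 31 × 37
333 = 3^2 × 37
703 = 19 × 37
LCM(1147, 333, 703) = 3^2 × 19 × 31 × 37 = 196137.

196137 seconds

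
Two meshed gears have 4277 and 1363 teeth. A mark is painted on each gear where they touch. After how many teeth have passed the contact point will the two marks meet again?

124033 teeth

They coincide at every common multiple of the periods; the first is the LCM.
4277 = 7 × 13 × 47
1363 = 29 × 47
LCM(4277, 1363) = 7 × 13 × 29 × 47 = 124033.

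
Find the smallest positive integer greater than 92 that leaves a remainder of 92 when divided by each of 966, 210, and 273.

N − 92 must be a common multiple of 966, 210, and 273.
966 = 2 × 3 × 7 × 23
210 = 2 × 3 × 5 × 7
273 = 3 × 7 × 13
LCM(966, 210, 273) = 2 × 3 × 5 × 7 × 13 × 23 = 62790.
Smallest N > 92 is LCM + 92 = 62790 + 92 = 62882.

62882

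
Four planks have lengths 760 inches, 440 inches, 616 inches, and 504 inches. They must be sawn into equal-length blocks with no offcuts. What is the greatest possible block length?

8 inches

The block length must divide every plank, so the greatest is gcd(760, 440, 616, 504).
760 = 2^3 × 5 × 19
440 = 2^3 × 5 × 11
616 = 2^3 × 7 × 11
504 = 2^3 × 3^2 × 7
gcd(760, 440, 616, 504) = 2^3 = 8.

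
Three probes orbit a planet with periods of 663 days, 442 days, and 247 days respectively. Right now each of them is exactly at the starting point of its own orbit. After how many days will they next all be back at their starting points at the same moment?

They coincide at every common multiple of the periods; the first is the LCM.
663 = 3 × 13 × 17
442 = 2 × 13 × 17
247 = 13 × 19
LCM(663, 442, 247) = 2 × 3 × 13 × 17 × 19 = 25194.

25194 days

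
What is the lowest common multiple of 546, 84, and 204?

18564

546 = 2 × 3 × 7 × 13
84 = 2^2 × 3 × 7
204 = 2^2 × 3 × 17
LCM(546, 84, 204) = 2^2 × 3 × 7 × 13 × 17 = 18564.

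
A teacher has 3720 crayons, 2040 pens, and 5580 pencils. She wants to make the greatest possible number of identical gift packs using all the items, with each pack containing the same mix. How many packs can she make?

The pack count must divide each quantity, so the greatest is gcd(3720, 2040, 5580).
3720 = 2^3 × 3 × 5 × 31
2040 = 2^3 × 3 × 5 × 17
5580 = 2^2 × 3^2 × 5 × 31
gcd(3720, 2040, 5580) = 2^2 × 3 × 5 = 60.

60 packs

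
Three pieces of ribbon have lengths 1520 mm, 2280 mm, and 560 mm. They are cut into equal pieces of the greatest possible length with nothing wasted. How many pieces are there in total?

109

Piece length = gcd(1520, 2280, 560).
1520 = 2^4 × 5 × 19
2280 = 2^3 × 3 × 5 × 19
560 = 2^4 × 5 × 7
gcd(1520, 2280, 560) = 2^3 × 5 = 40.
Total pieces = 1520/40 + 2280/40 + 560/40 = 38 + 57 + 14 = 109.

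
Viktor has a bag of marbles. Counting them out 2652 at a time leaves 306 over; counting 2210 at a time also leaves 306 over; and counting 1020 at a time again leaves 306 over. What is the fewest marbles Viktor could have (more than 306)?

N − 306 must be a common multiple of 2652, 2210, and 1020.
2652 = 2^2 × 3 × 13 × 17
2210 = 2 × 5 × 13 × 17
1020 = 2^2 × 3 × 5 × 17
LCM(2652, 2210, 1020) = 2^2 × 3 × 5 × 13 × 17 = 13260.
Smallest N > 306 is LCM + 306 = 13260 + 306 = 13566.

13566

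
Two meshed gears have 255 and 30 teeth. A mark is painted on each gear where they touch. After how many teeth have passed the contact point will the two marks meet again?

510 teeth

We need the least common multiple of the intervals.
255 = 3 × 5 × 17
30 = 2 × 3 × 5
LCM(255, 30) = 2 × 3 × 5 × 17 = 510.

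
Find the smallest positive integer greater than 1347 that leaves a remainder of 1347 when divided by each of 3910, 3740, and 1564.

N − 1347 must be a common multiple of 3910, 3740, and 1564.
3910 = 2 × 5 × 17 × 23
3740 = 2^2 × 5 × 11 × 17
1564 = 2^2 × 17 × 23
LCM(3910, 3740, 1564) = 2^2 × 5 × 11 × 17 × 23 = 86020.
Smallest N > 1347 is LCM + 1347 = 86020 + 1347 = 87367.

87367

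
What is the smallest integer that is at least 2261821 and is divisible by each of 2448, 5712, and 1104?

The integer must be a common multiple of 2448, 5712, and 1104, so a multiple of their LCM.
2448 = 2^4 × 3^2 × 17
5712 = 2^4 × 3 × 7 × 17
1104 = 2^4 × 3 × 23
LCM(2448, 5712, 1104) = 2^4 × 3^2 × 7 × 17 × 23 = 394128.
Smallest multiple of 394128 that is ≥ 2261821: ⌈2261821/394128⌉ × 394128 = 6 × 394128 = 2364768.

2364768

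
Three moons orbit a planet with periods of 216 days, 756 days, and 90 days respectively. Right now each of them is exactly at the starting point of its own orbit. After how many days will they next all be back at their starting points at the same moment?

7560 days

They coincide at every common multiple of the periods; the first is the LCM.
216 = 2^3 × 3^3
756 = 2^2 × 3^3 × 7
90 = 2 × 3^2 × 5
LCM(216, 756, 90) = 2^3 × 3^3 × 5 × 7 = 7560.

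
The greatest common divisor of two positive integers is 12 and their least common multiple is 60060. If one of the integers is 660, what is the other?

1092

For two integers, gcd × lcm = product, so the other is (12 × 60060) / 660 = 720720 / 660 = 1092.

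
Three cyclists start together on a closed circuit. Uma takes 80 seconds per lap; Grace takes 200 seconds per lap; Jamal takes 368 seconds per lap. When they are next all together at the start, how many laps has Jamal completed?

25 laps

All finish a whole number of cycles simultaneously at t = LCM of the periods.
80 = 2^4 × 5
200 = 2^3 × 5^2
368 = 2^4 × 23
LCM(80, 200, 368) = 2^4 × 5^2 × 23 = 9200.
Laps for period 368: 9200 / 368 = 25.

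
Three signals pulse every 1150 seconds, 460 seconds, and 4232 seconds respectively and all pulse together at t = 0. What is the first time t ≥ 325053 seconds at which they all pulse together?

423200 seconds

Joint pulses occur at multiples of LCM(1150, 460, 4232).
1150 = 2 × 5^2 × 23
460 = 2^2 × 5 × 23
4232 = 2^3 × 23^2
LCM(1150, 460, 4232) = 2^3 × 5^2 × 23^2 = 105800.
Smallest multiple of 105800 that is ≥ 325053: ⌈325053/105800⌉ × 105800 = 4 × 105800 = 423200.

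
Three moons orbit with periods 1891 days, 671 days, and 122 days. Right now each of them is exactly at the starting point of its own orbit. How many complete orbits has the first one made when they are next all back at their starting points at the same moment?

They are all back at their starting positions together after one LCM of the periods.
1891 = 31 × 61
671 = 11 × 61
122 = 2 × 61
LCM(1891, 671, 122) = 2 × 11 × 31 × 61 = 41602.
Orbits for period 1891: 41602 / 1891 = 22.

22 orbits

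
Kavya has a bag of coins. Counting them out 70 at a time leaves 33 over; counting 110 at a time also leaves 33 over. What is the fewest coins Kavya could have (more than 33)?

N − 33 must be a common multiple of 70 and 110.
70 = 2 × 5 × 7
110 = 2 × 5 × 11
LCM(70, 110) = 2 × 5 × 7 × 11 = 770.
Smallest N > 33 is LCM + 33 = 770 + 33 = 803.

803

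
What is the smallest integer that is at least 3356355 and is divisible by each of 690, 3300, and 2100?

The integer must be a common multiple of 690, 3300, and 2100, so a multiple of their LCM.
690 = 2 × 3 × 5 × 23
3300 = 2^2 × 3 × 5^2 × 11
2100 = 2^2 × 3 × 5^2 × 7
LCM(690, 3300, 2100) = 2^2 × 3 × 5^2 × 7 × 11 × 23 = 531300.
Smallest multiple of 531300 that is ≥ 3356355: ⌈3356355/531300⌉ × 531300 = 7 × 531300 = 3719100.

3719100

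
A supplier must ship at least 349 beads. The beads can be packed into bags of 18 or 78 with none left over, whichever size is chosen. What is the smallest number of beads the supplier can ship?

468

The number of beads must be a common multiple of 18 and 78, so a multiple of their LCM.
18 = 2 × 3^2
78 = 2 × 3 × 13
LCM(18, 78) = 2 × 3^2 × 13 = 234.
Smallest multiple of 234 that is ≥ 349: ⌈349/234⌉ × 234 = 2 × 234 = 468.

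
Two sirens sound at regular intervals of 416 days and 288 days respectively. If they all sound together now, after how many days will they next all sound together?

3744 days

The first simultaneous occurrence is after LCM of the individual periods.
416 = 2^5 × 13
288 = 2^5 × 3^2
LCM(416, 288) = 2^5 × 3^2 × 13 = 3744.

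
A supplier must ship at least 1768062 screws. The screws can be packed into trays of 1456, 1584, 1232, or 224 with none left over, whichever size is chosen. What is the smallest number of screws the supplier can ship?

2018016

The number of screws must be a common multiple of 1456, 1584, 1232, and 224, so a multiple of their LCM.
1456 = 2^4 × 7 × 13
1584 = 2^4 × 3^2 × 11
1232 = 2^4 × 7 × 11
224 = 2^5 × 7
LCM(1456, 1584, 1232, 224) = 2^5 × 3^2 × 7 × 11 × 13 = 288288.
Smallest multiple of 288288 that is ≥ 1768062: ⌈1768062/288288⌉ × 288288 = 7 × 288288 = 2018016.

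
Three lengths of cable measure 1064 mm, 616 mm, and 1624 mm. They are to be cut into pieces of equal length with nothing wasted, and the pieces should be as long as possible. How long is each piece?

56 mm

The greatest length dividing all of 1064, 616, and 1624 is their gcd.
1064 = 2^3 × 7 × 19
616 = 2^3 × 7 × 11
1624 = 2^3 × 7 × 29
gcd(1064, 616, 1624) = 2^3 × 7 = 56.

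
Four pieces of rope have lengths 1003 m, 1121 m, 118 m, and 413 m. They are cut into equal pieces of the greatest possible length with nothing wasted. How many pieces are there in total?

45

Piece length = gcd(1003, 1121, 118, 413).
1003 = 17 × 59
1121 = 19 × 59
118 = 2 × 59
413 = 7 × 59
gcd(1003, 1121, 118, 413) = 59.
Total pieces = 1003/59 + 1121/59 + 118/59 + 413/59 = 17 + 19 + 2 + 7 = 45.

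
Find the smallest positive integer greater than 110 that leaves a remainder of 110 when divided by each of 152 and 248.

N − 110 must be a common multiple of 152 and 248.
152 = 2^3 × 19
248 = 2^3 × 31
LCM(152, 248) = 2^3 × 19 × 31 = 4712.
Smallest N > 110 is LCM + 110 = 4712 + 110 = 4822.

4822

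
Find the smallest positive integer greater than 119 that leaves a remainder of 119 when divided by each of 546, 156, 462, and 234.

36155

N − 119 must be a common multiple of 546, 156, 462, and 234.
546 = 2 × 3 × 7 × 13
156 = 2^2 × 3 × 13
462 = 2 × 3 × 7 × 11
234 = 2 × 3^2 × 13
LCM(546, 156, 462, 234) = 2^2 × 3^2 × 7 × 11 × 13 = 36036.
Smallest N > 119 is LCM + 119 = 36036 + 119 = 36155.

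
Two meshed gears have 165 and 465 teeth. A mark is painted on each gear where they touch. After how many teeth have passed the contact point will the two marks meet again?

We need the least common multiple of the intervals.
165 = 3 × 5 × 11
465 = 3 × 5 × 31
LCM(165, 465) = 3 × 5 × 11 × 31 = 5115.

5115 teeth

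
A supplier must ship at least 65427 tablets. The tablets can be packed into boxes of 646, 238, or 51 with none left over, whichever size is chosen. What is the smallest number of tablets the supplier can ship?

67830

The number of tablets must be a common multiple of 646, 238, and 51, so a multiple of their LCM.
646 = 2 × 17 × 19
238 = 2 × 7 × 17
51 = 3 × 17
LCM(646, 238, 51) = 2 × 3 × 7 × 17 × 19 = 13566.
Smallest multiple of 13566 that is ≥ 65427: ⌈65427/13566⌉ × 13566 = 5 × 13566 = 67830.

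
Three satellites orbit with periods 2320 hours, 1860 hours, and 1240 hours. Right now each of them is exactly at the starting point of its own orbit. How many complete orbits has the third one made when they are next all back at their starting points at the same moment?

All finish a whole number of cycles simultaneously at t = LCM of the periods.
2320 = 2^4 × 5 × 29
1860 = 2^2 × 3 × 5 × 31
1240 = 2^3 × 5 × 31
LCM(2320, 1860, 1240) = 2^4 × 3 × 5 × 29 × 31 = 215760.
Orbits for period 1240: 215760 / 1240 = 174.

174 orbits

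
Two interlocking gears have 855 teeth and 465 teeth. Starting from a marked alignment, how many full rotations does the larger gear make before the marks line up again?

31 rotations

All finish a whole number of cycles simultaneously at t = LCM of the periods.
855 = 3^2 × 5 × 19
465 = 3 × 5 × 31
LCM(855, 465) = 3^2 × 5 × 19 × 31 = 26505.
Rotations for period 855: 26505 / 855 = 31.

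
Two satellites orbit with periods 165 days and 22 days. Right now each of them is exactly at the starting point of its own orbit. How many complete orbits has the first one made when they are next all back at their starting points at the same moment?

2 orbits

They are all back at their starting positions together after one LCM of the periods.
165 = 3 × 5 × 11
22 = 2 × 11
LCM(165, 22) = 2 × 3 × 5 × 11 = 330.
Orbits for period 165: 330 / 165 = 2.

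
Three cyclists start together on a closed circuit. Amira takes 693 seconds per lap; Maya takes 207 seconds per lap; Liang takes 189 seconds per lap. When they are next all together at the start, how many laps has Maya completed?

They are all back at their starting positions together after one LCM of the periods.
693 = 3^2 × 7 × 11
207 = 3^2 × 23
189 = 3^3 × 7
LCM(693, 207, 189) = 3^3 × 7 × 11 × 23 = 47817.
Laps for period 207: 47817 / 207 = 231.

231 laps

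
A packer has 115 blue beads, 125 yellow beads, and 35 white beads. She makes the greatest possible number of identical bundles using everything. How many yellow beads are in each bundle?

Number of bundles = gcd(115, 125, 35).
115 = 5 × 23
125 = 5^3
35 = 5 × 7
gcd(115, 125, 35) = 5.
yellow beads per bundle = 125 / 5 = 25.

25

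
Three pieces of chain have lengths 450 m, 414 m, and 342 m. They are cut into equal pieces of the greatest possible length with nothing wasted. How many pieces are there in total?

Piece length = gcd(450, 414, 342).
450 = 2 × 3^2 × 5^2
414 = 2 × 3^2 × 23
342 = 2 × 3^2 × 19
gcd(450, 414, 342) = 2 × 3^2 = 18.
Total pieces = 450/18 + 414/18 + 342/18 = 25 + 23 + 19 = 67.

67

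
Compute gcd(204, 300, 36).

204 = 2^2 × 3 × 17
300 = 2^2 × 3 × 5^2
36 = 2^2 × 3^2
gcd(204, 300, 36) = 2^2 × 3 = 12.

12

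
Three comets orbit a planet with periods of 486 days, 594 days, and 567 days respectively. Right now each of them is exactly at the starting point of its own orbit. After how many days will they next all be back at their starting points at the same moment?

We need the least common multiple of the intervals.
486 = 2 × 3^5
594 = 2 × 3^3 × 11
567 = 3^4 × 7
LCM(486, 594, 567) = 2 × 3^5 × 7 × 11 = 37422.

37422 days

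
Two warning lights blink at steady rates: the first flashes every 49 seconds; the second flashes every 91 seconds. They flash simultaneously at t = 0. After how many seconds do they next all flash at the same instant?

The first simultaneous occurrence is after LCM of the individual periods.
49 = 7^2
91 = 7 × 13
LCM(49, 91) = 7^2 × 13 = 637.

637 seconds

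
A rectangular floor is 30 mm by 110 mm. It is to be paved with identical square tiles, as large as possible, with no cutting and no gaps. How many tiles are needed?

33

Tile side = gcd(30, 110).
30 = 2 × 3 × 5
110 = 2 × 5 × 11
gcd(30, 110) = 2 × 5 = 10.
Tiles: (30/10) × (110/10) = 3 × 11 = 33.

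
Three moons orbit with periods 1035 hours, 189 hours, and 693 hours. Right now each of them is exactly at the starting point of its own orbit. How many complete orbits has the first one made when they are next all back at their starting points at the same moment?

They are all back at their starting positions together after one LCM of the periods.
1035 = 3^2 × 5 × 23
189 = 3^3 × 7
693 = 3^2 × 7 × 11
LCM(1035, 189, 693) = 3^3 × 5 × 7 × 11 × 23 = 239085.
Orbits for period 1035: 239085 / 1035 = 231.

231 orbits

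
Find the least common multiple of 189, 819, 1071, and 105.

189 = 3^3 × 7
819 = 3^2 × 7 × 13
1071 = 3^2 × 7 × 17
105 = 3 × 5 × 7
LCM(189, 819, 1071, 105) = 3^3 × 5 × 7 × 13 × 17 = 208845.

208845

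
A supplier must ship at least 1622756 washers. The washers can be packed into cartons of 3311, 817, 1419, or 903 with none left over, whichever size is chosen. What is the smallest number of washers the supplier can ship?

The number of washers must be a common multiple of 3311, 817, 1419, and 903, so a multiple of their LCM.
3311 = 7 × 11 × 43
817 = 19 × 43
1419 = 3 × 11 × 43
903 = 3 × 7 × 43
LCM(3311, 817, 1419, 903) = 3 × 7 × 11 × 19 × 43 = 188727.
Smallest multiple of 188727 that is ≥ 1622756: ⌈1622756/188727⌉ × 188727 = 9 × 188727 = 1698543.

1698543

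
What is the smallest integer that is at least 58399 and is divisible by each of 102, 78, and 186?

82212

The integer must be a common multiple of 102, 78, and 186, so a multiple of their LCM.
102 = 2 × 3 × 17
78 = 2 × 3 × 13
186 = 2 × 3 × 31
LCM(102, 78, 186) = 2 × 3 × 13 × 17 × 31 = 41106.
Smallest multiple of 41106 that is ≥ 58399: ⌈58399/41106⌉ × 41106 = 2 × 41106 = 82212.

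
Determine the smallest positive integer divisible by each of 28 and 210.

28 = 2^2 × 7
210 = 2 × 3 × 5 × 7
LCM(28, 210) = 2^2 × 3 × 5 × 7 = 420.

420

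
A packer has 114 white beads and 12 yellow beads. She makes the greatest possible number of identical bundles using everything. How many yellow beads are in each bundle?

Number of bundles = gcd(114, 12).
114 = 2 × 3 × 19
12 = 2^2 × 3
gcd(114, 12) = 2 × 3 = 6.
yellow beads per bundle = 12 / 6 = 2.

2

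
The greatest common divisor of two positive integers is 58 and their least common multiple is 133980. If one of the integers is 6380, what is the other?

1218

For two integers, gcd × lcm = product, so the other is (58 × 133980) / 6380 = 7770840 / 6380 = 1218.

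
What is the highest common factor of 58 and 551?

58 = 2 × 29
551 = 19 × 29
gcd(58, 551) = 29.

29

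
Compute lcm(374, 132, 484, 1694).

374 = 2 × 11 × 17
132 = 2^2 × 3 × 11
484 = 2^2 × 11^2
1694 = 2 × 7 × 11^2
LCM(374, 132, 484, 1694) = 2^2 × 3 × 7 × 11^2 × 17 = 172788.

172788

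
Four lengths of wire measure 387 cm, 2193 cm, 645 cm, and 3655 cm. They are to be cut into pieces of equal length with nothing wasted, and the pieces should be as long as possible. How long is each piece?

43 cm

The greatest length dividing all of 387, 2193, 645, and 3655 is their gcd.
387 = 3^2 × 43
2193 = 3 × 17 × 43
645 = 3 × 5 × 43
3655 = 5 × 17 × 43
gcd(387, 2193, 645, 3655) = 43.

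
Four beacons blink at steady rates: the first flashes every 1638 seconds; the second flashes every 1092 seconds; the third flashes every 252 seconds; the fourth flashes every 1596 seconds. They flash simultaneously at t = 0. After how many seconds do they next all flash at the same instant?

62244 seconds

They coincide at every common multiple of the periods; the first is the LCM.
1638 = 2 × 3^2 × 7 × 13
1092 = 2^2 × 3 × 7 × 13
252 = 2^2 × 3^2 × 7
1596 = 2^2 × 3 × 7 × 19
LCM(1638, 1092, 252, 1596) = 2^2 × 3^2 × 7 × 13 × 19 = 62244.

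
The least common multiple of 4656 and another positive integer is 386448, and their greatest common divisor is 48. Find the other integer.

3984

gcd × lcm = product of the two integers, so the other integer is (48 × 386448) / 4656 = 3984.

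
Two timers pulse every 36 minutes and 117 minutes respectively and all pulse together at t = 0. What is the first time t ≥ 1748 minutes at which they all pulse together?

1872 minutes

Joint pulses occur at multiples of LCM(36, 117).
36 = 2^2 × 3^2
117 = 3^2 × 13
LCM(36, 117) = 2^2 × 3^2 × 13 = 468.
Smallest multiple of 468 that is ≥ 1748: ⌈1748/468⌉ × 468 = 4 × 468 = 1872.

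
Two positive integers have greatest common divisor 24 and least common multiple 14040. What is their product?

For any two positive integers, gcd × lcm = product = 24 × 14040 = 336960.

336960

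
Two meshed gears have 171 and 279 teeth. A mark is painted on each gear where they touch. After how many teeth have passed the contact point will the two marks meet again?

5301 teeth

We need the least common multiple of the intervals.
171 = 3^2 × 19
279 = 3^2 × 31
LCM(171, 279) = 3^2 × 19 × 31 = 5301.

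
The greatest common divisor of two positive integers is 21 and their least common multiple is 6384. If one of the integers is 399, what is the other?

336

For two integers, gcd × lcm = product, so the other is (21 × 6384) / 399 = 134064 / 399 = 336.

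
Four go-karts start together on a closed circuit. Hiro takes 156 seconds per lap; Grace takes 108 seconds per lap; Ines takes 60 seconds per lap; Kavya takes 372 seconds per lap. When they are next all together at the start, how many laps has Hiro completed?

They are all back at their starting positions together after one LCM of the periods.
156 = 2^2 × 3 × 13
108 = 2^2 × 3^3
60 = 2^2 × 3 × 5
372 = 2^2 × 3 × 31
LCM(156, 108, 60, 372) = 2^2 × 3^3 × 5 × 13 × 31 = 217620.
Laps for period 156: 217620 / 156 = 1395.

1395 laps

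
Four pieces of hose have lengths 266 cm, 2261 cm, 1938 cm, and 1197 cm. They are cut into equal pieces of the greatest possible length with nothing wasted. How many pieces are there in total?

298

Piece length = gcd(266, 2261, 1938, 1197).
266 = 2 × 7 × 19
2261 = 7 × 17 × 19
1938 = 2 × 3 × 17 × 19
1197 = 3^2 × 7 × 19
gcd(266, 2261, 1938, 1197) = 19.
Total pieces = 266/19 + 2261/19 + 1938/19 + 1197/19 = 14 + 119 + 102 + 63 = 298.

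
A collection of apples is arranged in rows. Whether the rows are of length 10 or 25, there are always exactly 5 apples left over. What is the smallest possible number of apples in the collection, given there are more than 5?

N − 5 must be a common multiple of 10 and 25.
10 = 2 × 5
25 = 5^2
LCM(10, 25) = 2 × 5^2 = 50.
Smallest N > 5 is LCM + 5 = 50 + 5 = 55.

55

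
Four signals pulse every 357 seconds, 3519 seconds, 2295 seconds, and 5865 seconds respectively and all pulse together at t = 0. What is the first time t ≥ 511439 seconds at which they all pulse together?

738990 seconds

Joint pulses occur at multiples of LCM(357, 3519, 2295, 5865).
357 = 3 × 7 × 17
3519 = 3^2 × 17 × 23
2295 = 3^3 × 5 × 17
5865 = 3 × 5 × 17 × 23
LCM(357, 3519, 2295, 5865) = 3^3 × 5 × 7 × 17 × 23 = 369495.
Smallest multiple of 369495 that is ≥ 511439: ⌈511439/369495⌉ × 369495 = 2 × 369495 = 738990.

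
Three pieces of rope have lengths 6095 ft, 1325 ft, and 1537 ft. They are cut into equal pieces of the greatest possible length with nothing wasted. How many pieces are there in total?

Piece length = gcd(6095, 1325, 1537).
6095 = 5 × 23 × 53
1325 = 5^2 × 53
1537 = 29 × 53
gcd(6095, 1325, 1537) = 53.
Total pieces = 6095/53 + 1325/53 + 1537/53 = 115 + 25 + 29 = 169.

169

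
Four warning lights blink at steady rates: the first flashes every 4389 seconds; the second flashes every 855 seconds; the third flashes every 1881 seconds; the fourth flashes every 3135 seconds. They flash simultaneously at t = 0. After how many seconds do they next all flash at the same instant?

65835 seconds

The first simultaneous occurrence is after LCM of the individual periods.
4389 = 3 × 7 × 11 × 19
855 = 3^2 × 5 × 19
1881 = 3^2 × 11 × 19
3135 = 3 × 5 × 11 × 19
LCM(4389, 855, 1881, 3135) = 3^2 × 5 × 7 × 11 × 19 = 65835.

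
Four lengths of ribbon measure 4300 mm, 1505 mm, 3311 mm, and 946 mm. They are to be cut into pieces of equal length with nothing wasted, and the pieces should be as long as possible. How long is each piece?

43 mm

The greatest length dividing all of 4300, 1505, 3311, and 946 is their gcd.
4300 = 2^2 × 5^2 × 43
1505 = 5 × 7 × 43
3311 = 7 × 11 × 43
946 = 2 × 11 × 43
gcd(4300, 1505, 3311, 946) = 43.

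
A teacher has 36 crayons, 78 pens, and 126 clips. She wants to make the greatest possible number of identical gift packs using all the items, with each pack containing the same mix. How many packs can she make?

6 packs

The pack count must divide each quantity, so the greatest is gcd(36, 78, 126).
36 = 2^2 × 3^2
78 = 2 × 3 × 13
126 = 2 × 3^2 × 7
gcd(36, 78, 126) = 2 × 3 = 6.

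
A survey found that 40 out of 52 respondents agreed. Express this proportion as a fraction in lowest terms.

40 = 2^3 × 5
52 = 2^2 × 13
gcd(40, 52) = 2^2 = 4.
Divide numerator and denominator by 4: 40/52 = 10/13.

10/13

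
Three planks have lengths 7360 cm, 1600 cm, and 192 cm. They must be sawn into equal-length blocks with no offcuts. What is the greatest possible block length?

This is the greatest common divisor of 7360, 1600, and 192.
7360 = 2^6 × 5 × 23
1600 = 2^6 × 5^2
192 = 2^6 × 3
gcd(7360, 1600, 192) = 2^6 = 64.

64 cm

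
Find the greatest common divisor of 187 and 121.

187 = 11 × 17
121 = 11^2
gcd(187, 121) = 11.

11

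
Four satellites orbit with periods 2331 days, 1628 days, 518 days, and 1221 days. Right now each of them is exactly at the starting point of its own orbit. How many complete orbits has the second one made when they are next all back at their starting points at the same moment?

63 orbits

The first common completion time is the LCM of the periods.
2331 = 3^2 × 7 × 37
1628 = 2^2 × 11 × 37
518 = 2 × 7 × 37
1221 = 3 × 11 × 37
LCM(2331, 1628, 518, 1221) = 2^2 × 3^2 × 7 × 11 × 37 = 102564.
Orbits for period 1628: 102564 / 1628 = 63.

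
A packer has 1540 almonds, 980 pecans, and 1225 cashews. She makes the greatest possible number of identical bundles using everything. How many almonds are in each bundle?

Number of bundles = gcd(1540, 980, 1225).
1540 = 2^2 × 5 × 7 × 11
980 = 2^2 × 5 × 7^2
1225 = 5^2 × 7^2
gcd(1540, 980, 1225) = 5 × 7 = 35.
almonds per bundle = 1540 / 35 = 44.

44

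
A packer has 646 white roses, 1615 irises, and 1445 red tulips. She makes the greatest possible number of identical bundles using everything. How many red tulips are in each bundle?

85

Number of bundles = gcd(646, 1615, 1445).
646 = 2 × 17 × 19
1615 = 5 × 17 × 19
1445 = 5 × 17^2
gcd(646, 1615, 1445) = 17.
red tulips per bundle = 1445 / 17 = 85.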